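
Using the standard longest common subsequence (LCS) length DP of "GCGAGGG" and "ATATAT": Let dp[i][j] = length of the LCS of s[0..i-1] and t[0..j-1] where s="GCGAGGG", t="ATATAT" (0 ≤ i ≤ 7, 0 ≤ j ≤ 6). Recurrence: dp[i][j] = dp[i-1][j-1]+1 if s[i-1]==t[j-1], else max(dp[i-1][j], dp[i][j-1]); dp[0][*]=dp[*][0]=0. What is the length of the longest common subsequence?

   ''  A  T  A  T  A  T
''  0  0  0  0  0  0  0
 G  0  0  0  0  0  0  0
 C  0  0  0  0  0  0  0
 G  0  0  0  0  0  0  0
 A  0  1  1  1  1  1  1
 G  0  1  1  1  1  1  1
 G  0  1  1  1  1  1  1
 G  0  1  1  1  1  1  1

1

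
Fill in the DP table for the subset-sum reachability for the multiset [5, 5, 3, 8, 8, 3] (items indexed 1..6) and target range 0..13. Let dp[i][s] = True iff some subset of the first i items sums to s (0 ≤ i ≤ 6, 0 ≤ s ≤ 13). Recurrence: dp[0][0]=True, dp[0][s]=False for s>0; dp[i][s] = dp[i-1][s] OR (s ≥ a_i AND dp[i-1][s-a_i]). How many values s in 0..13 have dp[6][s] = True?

8

i\s   0   1   2   3   4   5   6   7   8   9  10  11  12  13
  0   T   F   F   F   F   F   F   F   F   F   F   F   F   F
  1   T   F   F   F   F   T   F   F   F   F   F   F   F   F
  2   T   F   F   F   F   T   F   F   F   F   T   F   F   F
  3   T   F   F   T   F   T   F   F   T   F   T   F   F   T
  4   T   F   F   T   F   T   F   F   T   F   T   T   F   T
  5   T   F   F   T   F   T   F   F   T   F   T   T   F   T
  6   T   F   F   T   F   T   T   F   T   F   T   T   F   T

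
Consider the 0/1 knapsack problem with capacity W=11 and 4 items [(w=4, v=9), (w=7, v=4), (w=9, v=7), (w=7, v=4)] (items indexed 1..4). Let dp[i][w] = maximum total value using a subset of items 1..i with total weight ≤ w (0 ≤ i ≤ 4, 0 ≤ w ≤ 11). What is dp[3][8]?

9

i\w   0   1   2   3   4   5   6   7   8   9  10  11
  0   0   0   0   0   0   0   0   0   0   0   0   0
  1   0   0   0   0   9   9   9   9   9   9   9   9
  2   0   0   0   0   9   9   9   9   9   9   9  13
  3   0   0   0   0   9   9   9   9   9   9   9  13
  4   0   0   0   0   9   9   9   9   9   9   9  13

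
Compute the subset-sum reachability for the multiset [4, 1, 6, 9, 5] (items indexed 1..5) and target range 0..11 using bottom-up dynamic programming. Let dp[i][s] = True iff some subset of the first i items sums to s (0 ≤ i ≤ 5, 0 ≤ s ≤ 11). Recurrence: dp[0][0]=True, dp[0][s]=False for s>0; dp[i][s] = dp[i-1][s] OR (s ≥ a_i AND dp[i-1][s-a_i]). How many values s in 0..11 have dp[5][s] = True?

9

i\s   0   1   2   3   4   5   6   7   8   9  10  11
  0   T   F   F   F   F   F   F   F   F   F   F   F
  1   T   F   F   F   T   F   F   F   F   F   F   F
  2   T   T   F   F   T   T   F   F   F   F   F   F
  3   T   T   F   F   T   T   T   T   F   F   T   T
  4   T   T   F   F   T   T   T   T   F   T   T   T
  5   T   T   F   F   T   T   T   T   F   T   T   T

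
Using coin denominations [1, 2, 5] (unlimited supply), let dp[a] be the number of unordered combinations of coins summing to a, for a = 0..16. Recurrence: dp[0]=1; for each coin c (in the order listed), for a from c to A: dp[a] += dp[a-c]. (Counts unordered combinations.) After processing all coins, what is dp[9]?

after  coin     0     1     2     3     4     5     6     7     8     9    10    11    12    13    14    15    16
          1     1     1     1     1     1     1     1     1     1     1     1     1     1     1     1     1     1
          2     1     1     2     2     3     3     4     4     5     5     6     6     7     7     8     8     9
          5     1     1     2     2     3     4     5     6     7     8    10    11    13    14    16    18    20

8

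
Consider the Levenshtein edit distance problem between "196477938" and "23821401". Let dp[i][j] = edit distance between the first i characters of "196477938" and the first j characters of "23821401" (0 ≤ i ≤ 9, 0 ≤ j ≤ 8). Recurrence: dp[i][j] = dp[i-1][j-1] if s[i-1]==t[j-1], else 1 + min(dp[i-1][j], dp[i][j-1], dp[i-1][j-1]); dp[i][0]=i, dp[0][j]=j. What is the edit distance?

9

   ''  2  3  8  2  1  4  0  1
''  0  1  2  3  4  5  6  7  8
 1  1  1  2  3  4  4  5  6  7
 9  2  2  2  3  4  5  5  6  7
 6  3  3  3  3  4  5  6  6  7
 4  4  4  4  4  4  5  5  6  7
 7  5  5  5  5  5  5  6  6  7
 7  6  6  6  6  6  6  6  7  7
 9  7  7  7  7  7  7  7  7  8
 3  8  8  7  8  8  8  8  8  8
 8  9  9  8  7  8  9  9  9  9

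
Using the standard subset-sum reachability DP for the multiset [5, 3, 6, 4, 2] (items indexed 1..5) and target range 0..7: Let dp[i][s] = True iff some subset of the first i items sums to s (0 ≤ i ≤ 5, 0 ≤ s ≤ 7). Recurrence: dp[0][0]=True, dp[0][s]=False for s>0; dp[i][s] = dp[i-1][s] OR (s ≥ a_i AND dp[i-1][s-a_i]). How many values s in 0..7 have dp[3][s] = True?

4

i\s   0   1   2   3   4   5   6   7
  0   T   F   F   F   F   F   F   F
  1   T   F   F   F   F   T   F   F
  2   T   F   F   T   F   T   F   F
  3   T   F   F   T   F   T   T   F
  4   T   F   F   T   T   T   T   T
  5   T   F   T   T   T   T   T   T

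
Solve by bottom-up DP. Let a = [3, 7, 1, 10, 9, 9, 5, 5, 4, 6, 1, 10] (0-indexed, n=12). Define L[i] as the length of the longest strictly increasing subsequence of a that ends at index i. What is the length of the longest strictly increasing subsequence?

4

   i    0    1    2    3    4    5    6    7    8    9   10   11
a[i]    3    7    1   10    9    9    5    5    4    6    1   10
L[i]    1    2    1    3    3    3    2    2    2    3    1    4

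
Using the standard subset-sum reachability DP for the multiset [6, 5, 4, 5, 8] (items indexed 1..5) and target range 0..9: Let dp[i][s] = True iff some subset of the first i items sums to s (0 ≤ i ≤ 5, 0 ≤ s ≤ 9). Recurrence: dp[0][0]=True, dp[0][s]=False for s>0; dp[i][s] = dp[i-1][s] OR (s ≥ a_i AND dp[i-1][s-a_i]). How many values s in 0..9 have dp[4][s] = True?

i\s   0   1   2   3   4   5   6   7   8   9
  0   T   F   F   F   F   F   F   F   F   F
  1   T   F   F   F   F   F   T   F   F   F
  2   T   F   F   F   F   T   T   F   F   F
  3   T   F   F   F   T   T   T   F   F   T
  4   T   F   F   F   T   T   T   F   F   T
  5   T   F   F   F   T   T   T   F   T   T

5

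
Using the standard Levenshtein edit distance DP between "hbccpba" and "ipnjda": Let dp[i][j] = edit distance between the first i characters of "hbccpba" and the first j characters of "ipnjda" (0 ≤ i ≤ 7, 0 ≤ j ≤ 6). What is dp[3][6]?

   ''  i  p  n  j  d  a
''  0  1  2  3  4  5  6
 h  1  1  2  3  4  5  6
 b  2  2  2  3  4  5  6
 c  3  3  3  3  4  5  6
 c  4  4  4  4  4  5  6
 p  5  5  4  5  5  5  6
 b  6  6  5  5  6  6  6
 a  7  7  6  6  6  7  6

6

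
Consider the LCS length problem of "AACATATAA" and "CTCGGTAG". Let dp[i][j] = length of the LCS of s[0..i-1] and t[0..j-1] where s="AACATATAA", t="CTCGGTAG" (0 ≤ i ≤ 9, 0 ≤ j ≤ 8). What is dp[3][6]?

   ''  C  T  C  G  G  T  A  G
''  0  0  0  0  0  0  0  0  0
 A  0  0  0  0  0  0  0  1  1
 A  0  0  0  0  0  0  0  1  1
 C  0  1  1  1  1  1  1  1  1
 A  0  1  1  1  1  1  1  2  2
 T  0  1  2  2  2  2  2  2  2
 A  0  1  2  2  2  2  2  3  3
 T  0  1  2  2  2  2  3  3  3
 A  0  1  2  2  2  2  3  4  4
 A  0  1  2  2  2  2  3  4  4

1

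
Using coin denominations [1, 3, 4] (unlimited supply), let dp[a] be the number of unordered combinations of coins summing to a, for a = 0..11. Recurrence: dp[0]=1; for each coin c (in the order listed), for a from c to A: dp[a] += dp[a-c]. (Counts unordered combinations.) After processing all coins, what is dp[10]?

8

after  coin     0     1     2     3     4     5     6     7     8     9    10    11
          1     1     1     1     1     1     1     1     1     1     1     1     1
          3     1     1     1     2     2     2     3     3     3     4     4     4
          4     1     1     1     2     3     3     4     5     6     7     8     9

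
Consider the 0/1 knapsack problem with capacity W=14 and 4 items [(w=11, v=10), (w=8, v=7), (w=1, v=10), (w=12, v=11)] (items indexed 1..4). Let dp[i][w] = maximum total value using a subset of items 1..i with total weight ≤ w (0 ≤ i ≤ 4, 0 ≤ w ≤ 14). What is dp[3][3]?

i\w   0   1   2   3   4   5   6   7   8   9  10  11  12  13  14
  0   0   0   0   0   0   0   0   0   0   0   0   0   0   0   0
  1   0   0   0   0   0   0   0   0   0   0   0  10  10  10  10
  2   0   0   0   0   0   0   0   0   7   7   7  10  10  10  10
  3   0  10  10  10  10  10  10  10  10  17  17  17  20  20  20
  4   0  10  10  10  10  10  10  10  10  17  17  17  20  21  21

10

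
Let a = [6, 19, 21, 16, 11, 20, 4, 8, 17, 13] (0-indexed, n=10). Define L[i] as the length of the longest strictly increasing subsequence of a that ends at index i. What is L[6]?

   i    0    1    2    3    4    5    6    7    8    9
a[i]    6   19   21   16   11   20    4    8   17   13
L[i]    1    2    3    2    2    3    1    2    3    3

1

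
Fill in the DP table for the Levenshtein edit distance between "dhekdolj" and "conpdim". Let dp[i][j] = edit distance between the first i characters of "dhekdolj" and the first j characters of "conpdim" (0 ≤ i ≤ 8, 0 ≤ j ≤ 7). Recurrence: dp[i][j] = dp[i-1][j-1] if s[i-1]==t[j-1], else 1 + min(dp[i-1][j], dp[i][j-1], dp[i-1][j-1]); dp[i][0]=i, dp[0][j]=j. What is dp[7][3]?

6

   ''  c  o  n  p  d  i  m
''  0  1  2  3  4  5  6  7
 d  1  1  2  3  4  4  5  6
 h  2  2  2  3  4  5  5  6
 e  3  3  3  3  4  5  6  6
 k  4  4  4  4  4  5  6  7
 d  5  5  5  5  5  4  5  6
 o  6  6  5  6  6  5  5  6
 l  7  7  6  6  7  6  6  6
 j  8  8  7  7  7  7  7  7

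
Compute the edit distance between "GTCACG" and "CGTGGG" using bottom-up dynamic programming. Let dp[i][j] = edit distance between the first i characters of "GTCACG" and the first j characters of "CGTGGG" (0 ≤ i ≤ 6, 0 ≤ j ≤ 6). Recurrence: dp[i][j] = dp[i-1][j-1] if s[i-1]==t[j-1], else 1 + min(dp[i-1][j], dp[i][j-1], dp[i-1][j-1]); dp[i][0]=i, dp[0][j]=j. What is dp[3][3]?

2

   ''  C  G  T  G  G  G
''  0  1  2  3  4  5  6
 G  1  1  1  2  3  4  5
 T  2  2  2  1  2  3  4
 C  3  2  3  2  2  3  4
 A  4  3  3  3  3  3  4
 C  5  4  4  4  4  4  4
 G  6  5  4  5  4  4  4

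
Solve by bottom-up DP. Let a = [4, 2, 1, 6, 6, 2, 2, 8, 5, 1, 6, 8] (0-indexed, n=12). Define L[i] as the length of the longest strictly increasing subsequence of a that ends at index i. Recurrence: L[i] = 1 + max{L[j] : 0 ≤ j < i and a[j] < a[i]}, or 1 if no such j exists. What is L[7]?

   i    0    1    2    3    4    5    6    7    8    9   10   11
a[i]    4    2    1    6    6    2    2    8    5    1    6    8
L[i]    1    1    1    2    2    2    2    3    3    1    4    5

3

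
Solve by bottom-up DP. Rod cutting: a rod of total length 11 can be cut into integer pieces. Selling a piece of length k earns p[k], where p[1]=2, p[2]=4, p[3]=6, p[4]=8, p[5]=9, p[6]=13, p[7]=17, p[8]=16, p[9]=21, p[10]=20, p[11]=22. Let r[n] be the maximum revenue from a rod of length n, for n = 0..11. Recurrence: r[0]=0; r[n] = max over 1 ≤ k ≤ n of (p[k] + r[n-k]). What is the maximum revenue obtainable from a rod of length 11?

   n    0    1    2    3    4    5    6    7    8    9   10   11
r[n]    0    2    4    6    8   10   13   17   19   21   23   25

25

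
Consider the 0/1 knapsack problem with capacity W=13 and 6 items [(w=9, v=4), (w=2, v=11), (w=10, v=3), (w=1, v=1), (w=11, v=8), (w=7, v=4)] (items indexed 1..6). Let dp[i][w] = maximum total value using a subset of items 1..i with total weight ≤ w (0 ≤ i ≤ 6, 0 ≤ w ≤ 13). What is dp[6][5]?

i\w   0   1   2   3   4   5   6   7   8   9  10  11  12  13
  0   0   0   0   0   0   0   0   0   0   0   0   0   0   0
  1   0   0   0   0   0   0   0   0   0   4   4   4   4   4
  2   0   0  11  11  11  11  11  11  11  11  11  15  15  15
  3   0   0  11  11  11  11  11  11  11  11  11  15  15  15
  4   0   1  11  12  12  12  12  12  12  12  12  15  16  16
  5   0   1  11  12  12  12  12  12  12  12  12  15  16  19
  6   0   1  11  12  12  12  12  12  12  15  16  16  16  19

12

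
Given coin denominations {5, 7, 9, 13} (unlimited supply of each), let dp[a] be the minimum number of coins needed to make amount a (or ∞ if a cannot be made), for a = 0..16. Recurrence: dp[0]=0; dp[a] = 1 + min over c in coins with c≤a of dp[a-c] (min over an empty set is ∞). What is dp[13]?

1

 a  0  1  2  3  4  5  6  7  8  9 10 11 12 13 14 15 16
dp  0  -  -  -  -  1  -  1  -  1  2  -  2  1  2  3  2
(- denotes ∞ / unreachable)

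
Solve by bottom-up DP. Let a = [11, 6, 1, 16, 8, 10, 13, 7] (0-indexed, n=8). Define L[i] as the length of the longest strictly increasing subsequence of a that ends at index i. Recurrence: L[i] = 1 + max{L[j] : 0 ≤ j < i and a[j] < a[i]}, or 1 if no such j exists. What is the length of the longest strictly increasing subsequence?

   i    0    1    2    3    4    5    6    7
a[i]   11    6    1   16    8   10   13    7
L[i]    1    1    1    2    2    3    4    2

4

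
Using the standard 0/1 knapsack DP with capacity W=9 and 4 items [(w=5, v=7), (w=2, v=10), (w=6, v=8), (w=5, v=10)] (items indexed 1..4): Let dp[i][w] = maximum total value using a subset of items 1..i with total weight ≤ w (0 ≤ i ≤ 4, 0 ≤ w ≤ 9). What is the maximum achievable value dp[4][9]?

20

i\w   0   1   2   3   4   5   6   7   8   9
  0   0   0   0   0   0   0   0   0   0   0
  1   0   0   0   0   0   7   7   7   7   7
  2   0   0  10  10  10  10  10  17  17  17
  3   0   0  10  10  10  10  10  17  18  18
  4   0   0  10  10  10  10  10  20  20  20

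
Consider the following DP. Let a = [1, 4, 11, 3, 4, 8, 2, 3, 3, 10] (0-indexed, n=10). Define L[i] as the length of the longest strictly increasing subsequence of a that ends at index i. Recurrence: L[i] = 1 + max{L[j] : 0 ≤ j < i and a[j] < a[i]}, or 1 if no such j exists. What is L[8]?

   i    0    1    2    3    4    5    6    7    8    9
a[i]    1    4   11    3    4    8    2    3    3   10
L[i]    1    2    3    2    3    4    2    3    3    5

3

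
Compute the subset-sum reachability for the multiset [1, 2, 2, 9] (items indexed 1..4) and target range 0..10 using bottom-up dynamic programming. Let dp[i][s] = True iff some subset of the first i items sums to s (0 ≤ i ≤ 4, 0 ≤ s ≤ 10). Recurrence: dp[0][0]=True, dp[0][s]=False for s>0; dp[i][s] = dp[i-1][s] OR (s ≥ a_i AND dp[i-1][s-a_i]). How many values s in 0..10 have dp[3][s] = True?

i\s   0   1   2   3   4   5   6   7   8   9  10
  0   T   F   F   F   F   F   F   F   F   F   F
  1   T   T   F   F   F   F   F   F   F   F   F
  2   T   T   T   T   F   F   F   F   F   F   F
  3   T   T   T   T   T   T   F   F   F   F   F
  4   T   T   T   T   T   T   F   F   F   T   T

6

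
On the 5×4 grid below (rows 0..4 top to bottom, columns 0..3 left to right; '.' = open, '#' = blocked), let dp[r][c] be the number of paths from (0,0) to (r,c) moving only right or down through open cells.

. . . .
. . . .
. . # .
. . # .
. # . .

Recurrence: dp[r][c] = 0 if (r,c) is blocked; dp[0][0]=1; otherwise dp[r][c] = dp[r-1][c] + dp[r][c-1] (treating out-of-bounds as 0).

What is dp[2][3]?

r\c   0   1   2   3
  0   1   1   1   1
  1   1   2   3   4
  2   1   3   0   4
  3   1   4   0   4
  4   1   0   0   4

4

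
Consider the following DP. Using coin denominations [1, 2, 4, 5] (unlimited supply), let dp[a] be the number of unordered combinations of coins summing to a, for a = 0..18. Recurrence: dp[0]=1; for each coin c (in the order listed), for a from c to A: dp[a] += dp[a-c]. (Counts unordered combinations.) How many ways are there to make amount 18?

57

after  coin     0     1     2     3     4     5     6     7     8     9    10    11    12    13    14    15    16    17    18
          1     1     1     1     1     1     1     1     1     1     1     1     1     1     1     1     1     1     1     1
          2     1     1     2     2     3     3     4     4     5     5     6     6     7     7     8     8     9     9    10
          4     1     1     2     2     4     4     6     6     9     9    12    12    16    16    20    20    25    25    30
          5     1     1     2     2     4     5     7     8    11    13    17    19    24    27    33    37    44    49    57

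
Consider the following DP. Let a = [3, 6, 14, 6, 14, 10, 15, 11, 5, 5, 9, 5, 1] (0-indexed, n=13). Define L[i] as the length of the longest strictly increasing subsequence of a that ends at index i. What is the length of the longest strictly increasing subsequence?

   i    0    1    2    3    4    5    6    7    8    9   10   11   12
a[i]    3    6   14    6   14   10   15   11    5    5    9    5    1
L[i]    1    2    3    2    3    3    4    4    2    2    3    2    1

4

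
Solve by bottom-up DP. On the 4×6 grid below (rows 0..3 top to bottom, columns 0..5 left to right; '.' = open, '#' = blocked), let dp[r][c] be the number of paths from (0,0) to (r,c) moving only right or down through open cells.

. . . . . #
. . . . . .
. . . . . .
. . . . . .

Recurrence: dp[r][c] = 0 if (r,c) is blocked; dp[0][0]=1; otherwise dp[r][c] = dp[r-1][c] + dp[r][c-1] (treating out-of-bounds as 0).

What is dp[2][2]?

6

r\c   0   1   2   3   4   5
  0   1   1   1   1   1   0
  1   1   2   3   4   5   5
  2   1   3   6  10  15  20
  3   1   4  10  20  35  55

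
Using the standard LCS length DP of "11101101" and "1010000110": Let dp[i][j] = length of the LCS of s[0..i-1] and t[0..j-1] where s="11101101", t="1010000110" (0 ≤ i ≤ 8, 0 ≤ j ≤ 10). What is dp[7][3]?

   ''  1  0  1  0  0  0  0  1  1  0
''  0  0  0  0  0  0  0  0  0  0  0
 1  0  1  1  1  1  1  1  1  1  1  1
 1  0  1  1  2  2  2  2  2  2  2  2
 1  0  1  1  2  2  2  2  2  3  3  3
 0  0  1  2  2  3  3  3  3  3  3  4
 1  0  1  2  3  3  3  3  3  4  4  4
 1  0  1  2  3  3  3  3  3  4  5  5
 0  0  1  2  3  4  4  4  4  4  5  6
 1  0  1  2  3  4  4  4  4  5  5  6

3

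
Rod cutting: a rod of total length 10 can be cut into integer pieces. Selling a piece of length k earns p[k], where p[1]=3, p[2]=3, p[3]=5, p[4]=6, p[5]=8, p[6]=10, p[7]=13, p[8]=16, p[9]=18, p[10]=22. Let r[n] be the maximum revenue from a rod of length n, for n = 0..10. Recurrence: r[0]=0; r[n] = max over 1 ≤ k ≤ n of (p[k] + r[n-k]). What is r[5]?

15

   n    0    1    2    3    4    5    6    7    8    9   10
r[n]    0    3    6    9   12   15   18   21   24   27   30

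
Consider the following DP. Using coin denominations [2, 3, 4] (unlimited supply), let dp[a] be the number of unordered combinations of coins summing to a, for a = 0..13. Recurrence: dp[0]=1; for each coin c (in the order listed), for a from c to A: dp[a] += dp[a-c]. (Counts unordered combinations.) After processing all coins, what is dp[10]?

5

after  coin     0     1     2     3     4     5     6     7     8     9    10    11    12    13
          2     1     0     1     0     1     0     1     0     1     0     1     0     1     0
          3     1     0     1     1     1     1     2     1     2     2     2     2     3     2
          4     1     0     1     1     2     1     3     2     4     3     5     4     7     5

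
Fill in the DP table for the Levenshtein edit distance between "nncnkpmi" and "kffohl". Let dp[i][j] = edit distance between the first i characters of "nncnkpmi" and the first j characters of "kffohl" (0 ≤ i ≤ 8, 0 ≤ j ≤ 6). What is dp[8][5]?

   ''  k  f  f  o  h  l
''  0  1  2  3  4  5  6
 n  1  1  2  3  4  5  6
 n  2  2  2  3  4  5  6
 c  3  3  3  3  4  5  6
 n  4  4  4  4  4  5  6
 k  5  4  5  5  5  5  6
 p  6  5  5  6  6  6  6
 m  7  6  6  6  7  7  7
 i  8  7  7  7  7  8  8

8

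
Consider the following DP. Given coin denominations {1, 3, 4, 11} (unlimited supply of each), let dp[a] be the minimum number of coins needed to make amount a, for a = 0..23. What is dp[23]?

 a  0  1  2  3  4  5  6  7  8  9 10 11 12 13 14 15 16 17 18 19 20 21 22 23
dp  0  1  2  1  1  2  2  2  2  3  3  1  2  3  2  2  3  3  3  3  4  4  2  3

3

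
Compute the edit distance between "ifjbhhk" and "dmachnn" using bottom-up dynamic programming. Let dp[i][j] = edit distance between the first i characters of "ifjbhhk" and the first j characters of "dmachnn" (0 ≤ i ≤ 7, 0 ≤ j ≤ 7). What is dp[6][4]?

6

   ''  d  m  a  c  h  n  n
''  0  1  2  3  4  5  6  7
 i  1  1  2  3  4  5  6  7
 f  2  2  2  3  4  5  6  7
 j  3  3  3  3  4  5  6  7
 b  4  4  4  4  4  5  6  7
 h  5  5  5  5  5  4  5  6
 h  6  6  6  6  6  5  5  6
 k  7  7  7  7  7  6  6  6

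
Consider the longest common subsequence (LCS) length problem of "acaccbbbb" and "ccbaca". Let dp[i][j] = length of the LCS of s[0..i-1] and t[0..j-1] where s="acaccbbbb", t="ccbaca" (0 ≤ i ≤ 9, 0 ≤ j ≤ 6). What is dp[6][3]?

   ''  c  c  b  a  c  a
''  0  0  0  0  0  0  0
 a  0  0  0  0  1  1  1
 c  0  1  1  1  1  2  2
 a  0  1  1  1  2  2  3
 c  0  1  2  2  2  3  3
 c  0  1  2  2  2  3  3
 b  0  1  2  3  3  3  3
 b  0  1  2  3  3  3  3
 b  0  1  2  3  3  3  3
 b  0  1  2  3  3  3  3

3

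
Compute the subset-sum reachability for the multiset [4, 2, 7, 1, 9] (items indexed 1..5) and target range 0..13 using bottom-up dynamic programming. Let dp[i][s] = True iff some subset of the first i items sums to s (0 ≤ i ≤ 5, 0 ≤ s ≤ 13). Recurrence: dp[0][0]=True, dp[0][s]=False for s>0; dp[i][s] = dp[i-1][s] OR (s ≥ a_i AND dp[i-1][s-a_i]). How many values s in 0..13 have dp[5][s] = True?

i\s   0   1   2   3   4   5   6   7   8   9  10  11  12  13
  0   T   F   F   F   F   F   F   F   F   F   F   F   F   F
  1   T   F   F   F   T   F   F   F   F   F   F   F   F   F
  2   T   F   T   F   T   F   T   F   F   F   F   F   F   F
  3   T   F   T   F   T   F   T   T   F   T   F   T   F   T
  4   T   T   T   T   T   T   T   T   T   T   T   T   T   T
  5   T   T   T   T   T   T   T   T   T   T   T   T   T   T

14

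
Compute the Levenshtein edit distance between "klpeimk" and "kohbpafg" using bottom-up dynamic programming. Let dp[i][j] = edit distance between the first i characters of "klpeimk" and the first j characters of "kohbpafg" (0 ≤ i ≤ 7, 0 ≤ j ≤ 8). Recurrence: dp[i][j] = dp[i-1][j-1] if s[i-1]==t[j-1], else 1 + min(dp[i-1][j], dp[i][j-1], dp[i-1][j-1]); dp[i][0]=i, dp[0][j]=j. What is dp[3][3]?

2

   ''  k  o  h  b  p  a  f  g
''  0  1  2  3  4  5  6  7  8
 k  1  0  1  2  3  4  5  6  7
 l  2  1  1  2  3  4  5  6  7
 p  3  2  2  2  3  3  4  5  6
 e  4  3  3  3  3  4  4  5  6
 i  5  4  4  4  4  4  5  5  6
 m  6  5  5  5  5  5  5  6  6
 k  7  6  6  6  6  6  6  6  7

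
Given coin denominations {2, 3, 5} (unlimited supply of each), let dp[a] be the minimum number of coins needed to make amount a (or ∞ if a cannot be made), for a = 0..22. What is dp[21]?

 a  0  1  2  3  4  5  6  7  8  9 10 11 12 13 14 15 16 17 18 19 20 21 22
dp  0  -  1  1  2  1  2  2  2  3  2  3  3  3  4  3  4  4  4  5  4  5  5
(- denotes ∞ / unreachable)

5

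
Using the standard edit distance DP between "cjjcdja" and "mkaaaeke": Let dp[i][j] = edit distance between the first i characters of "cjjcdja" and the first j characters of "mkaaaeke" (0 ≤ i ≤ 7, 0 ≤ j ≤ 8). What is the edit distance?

8

   ''  m  k  a  a  a  e  k  e
''  0  1  2  3  4  5  6  7  8
 c  1  1  2  3  4  5  6  7  8
 j  2  2  2  3  4  5  6  7  8
 j  3  3  3  3  4  5  6  7  8
 c  4  4  4  4  4  5  6  7  8
 d  5  5  5  5  5  5  6  7  8
 j  6  6  6  6  6  6  6  7  8
 a  7  7  7  6  6  6  7  7  8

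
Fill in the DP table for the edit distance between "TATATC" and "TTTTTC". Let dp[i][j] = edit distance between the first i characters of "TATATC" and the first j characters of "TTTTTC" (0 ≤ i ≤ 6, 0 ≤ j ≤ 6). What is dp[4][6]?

   ''  T  T  T  T  T  C
''  0  1  2  3  4  5  6
 T  1  0  1  2  3  4  5
 A  2  1  1  2  3  4  5
 T  3  2  1  1  2  3  4
 A  4  3  2  2  2  3  4
 T  5  4  3  2  2  2  3
 C  6  5  4  3  3  3  2

4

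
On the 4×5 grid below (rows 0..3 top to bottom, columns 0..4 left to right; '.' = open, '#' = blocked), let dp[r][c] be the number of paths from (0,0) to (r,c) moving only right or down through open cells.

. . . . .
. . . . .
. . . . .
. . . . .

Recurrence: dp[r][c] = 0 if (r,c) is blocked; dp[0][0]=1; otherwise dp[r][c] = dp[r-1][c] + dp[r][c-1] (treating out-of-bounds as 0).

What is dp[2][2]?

r\c   0   1   2   3   4
  0   1   1   1   1   1
  1   1   2   3   4   5
  2   1   3   6  10  15
  3   1   4  10  20  35

6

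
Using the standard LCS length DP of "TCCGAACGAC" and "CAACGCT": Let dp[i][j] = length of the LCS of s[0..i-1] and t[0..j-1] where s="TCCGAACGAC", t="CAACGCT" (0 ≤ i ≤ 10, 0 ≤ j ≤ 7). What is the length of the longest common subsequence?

6

   ''  C  A  A  C  G  C  T
''  0  0  0  0  0  0  0  0
 T  0  0  0  0  0  0  0  1
 C  0  1  1  1  1  1  1  1
 C  0  1  1  1  2  2  2  2
 G  0  1  1  1  2  3  3  3
 A  0  1  2  2  2  3  3  3
 A  0  1  2  3  3  3  3  3
 C  0  1  2  3  4  4  4  4
 G  0  1  2  3  4  5  5  5
 A  0  1  2  3  4  5  5  5
 C  0  1  2  3  4  5  6  6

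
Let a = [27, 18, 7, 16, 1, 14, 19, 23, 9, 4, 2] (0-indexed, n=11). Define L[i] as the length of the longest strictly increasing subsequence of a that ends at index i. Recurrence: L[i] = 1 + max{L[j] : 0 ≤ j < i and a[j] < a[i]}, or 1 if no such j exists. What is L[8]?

   i    0    1    2    3    4    5    6    7    8    9   10
a[i]   27   18    7   16    1   14   19   23    9    4    2
L[i]    1    1    1    2    1    2    3    4    2    2    2

2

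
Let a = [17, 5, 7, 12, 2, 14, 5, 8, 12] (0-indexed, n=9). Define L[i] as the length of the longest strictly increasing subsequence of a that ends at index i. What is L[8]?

   i    0    1    2    3    4    5    6    7    8
a[i]   17    5    7   12    2   14    5    8   12
L[i]    1    1    2    3    1    4    2    3    4

4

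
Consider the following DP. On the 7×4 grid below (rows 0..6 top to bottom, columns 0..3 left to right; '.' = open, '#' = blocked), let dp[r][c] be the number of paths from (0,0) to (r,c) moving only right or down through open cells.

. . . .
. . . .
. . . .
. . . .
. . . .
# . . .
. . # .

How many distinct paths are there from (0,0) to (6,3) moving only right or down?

55

r\c   0   1   2   3
  0   1   1   1   1
  1   1   2   3   4
  2   1   3   6  10
  3   1   4  10  20
  4   1   5  15  35
  5   0   5  20  55
  6   0   5   0  55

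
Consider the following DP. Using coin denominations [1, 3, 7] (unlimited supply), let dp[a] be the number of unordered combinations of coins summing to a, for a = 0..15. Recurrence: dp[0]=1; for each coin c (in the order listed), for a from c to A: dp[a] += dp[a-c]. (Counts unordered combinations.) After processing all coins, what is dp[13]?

after  coin     0     1     2     3     4     5     6     7     8     9    10    11    12    13    14    15
          1     1     1     1     1     1     1     1     1     1     1     1     1     1     1     1     1
          3     1     1     1     2     2     2     3     3     3     4     4     4     5     5     5     6
          7     1     1     1     2     2     2     3     4     4     5     6     6     7     8     9    10

8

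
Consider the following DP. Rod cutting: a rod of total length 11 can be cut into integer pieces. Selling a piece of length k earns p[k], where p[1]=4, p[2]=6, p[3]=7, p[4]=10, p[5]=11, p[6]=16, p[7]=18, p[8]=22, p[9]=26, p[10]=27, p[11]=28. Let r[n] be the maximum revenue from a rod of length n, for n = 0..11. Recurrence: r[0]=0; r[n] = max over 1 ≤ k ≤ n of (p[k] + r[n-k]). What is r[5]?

   n    0    1    2    3    4    5    6    7    8    9   10   11
r[n]    0    4    8   12   16   20   24   28   32   36   40   44

20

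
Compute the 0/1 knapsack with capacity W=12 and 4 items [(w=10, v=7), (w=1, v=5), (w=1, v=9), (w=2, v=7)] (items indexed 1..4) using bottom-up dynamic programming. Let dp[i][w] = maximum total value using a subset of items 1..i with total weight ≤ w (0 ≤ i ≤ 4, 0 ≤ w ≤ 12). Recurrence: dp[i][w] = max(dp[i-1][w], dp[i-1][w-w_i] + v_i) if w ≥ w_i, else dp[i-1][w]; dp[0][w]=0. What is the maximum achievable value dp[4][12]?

i\w   0   1   2   3   4   5   6   7   8   9  10  11  12
  0   0   0   0   0   0   0   0   0   0   0   0   0   0
  1   0   0   0   0   0   0   0   0   0   0   7   7   7
  2   0   5   5   5   5   5   5   5   5   5   7  12  12
  3   0   9  14  14  14  14  14  14  14  14  14  16  21
  4   0   9  14  16  21  21  21  21  21  21  21  21  21

21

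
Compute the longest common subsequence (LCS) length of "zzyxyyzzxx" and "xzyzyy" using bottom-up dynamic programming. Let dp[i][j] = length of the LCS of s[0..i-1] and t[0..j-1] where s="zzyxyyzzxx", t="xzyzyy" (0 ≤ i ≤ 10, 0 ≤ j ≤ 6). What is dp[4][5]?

3

   ''  x  z  y  z  y  y
''  0  0  0  0  0  0  0
 z  0  0  1  1  1  1  1
 z  0  0  1  1  2  2  2
 y  0  0  1  2  2  3  3
 x  0  1  1  2  2  3  3
 y  0  1  1  2  2  3  4
 y  0  1  1  2  2  3  4
 z  0  1  2  2  3  3  4
 z  0  1  2  2  3  3  4
 x  0  1  2  2  3  3  4
 x  0  1  2  2  3  3  4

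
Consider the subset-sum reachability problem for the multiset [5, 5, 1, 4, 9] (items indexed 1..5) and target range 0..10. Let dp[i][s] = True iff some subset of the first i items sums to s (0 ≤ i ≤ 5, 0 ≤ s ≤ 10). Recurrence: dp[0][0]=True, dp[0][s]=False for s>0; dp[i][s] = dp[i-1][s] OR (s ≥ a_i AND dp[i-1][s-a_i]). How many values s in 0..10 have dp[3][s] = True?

5

i\s   0   1   2   3   4   5   6   7   8   9  10
  0   T   F   F   F   F   F   F   F   F   F   F
  1   T   F   F   F   F   T   F   F   F   F   F
  2   T   F   F   F   F   T   F   F   F   F   T
  3   T   T   F   F   F   T   T   F   F   F   T
  4   T   T   F   F   T   T   T   F   F   T   T
  5   T   T   F   F   T   T   T   F   F   T   T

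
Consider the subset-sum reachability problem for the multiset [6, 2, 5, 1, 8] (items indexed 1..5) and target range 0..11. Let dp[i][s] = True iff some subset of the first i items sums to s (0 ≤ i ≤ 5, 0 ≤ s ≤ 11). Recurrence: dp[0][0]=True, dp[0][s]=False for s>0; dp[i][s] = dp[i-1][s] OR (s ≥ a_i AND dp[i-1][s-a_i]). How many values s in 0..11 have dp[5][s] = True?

11

i\s   0   1   2   3   4   5   6   7   8   9  10  11
  0   T   F   F   F   F   F   F   F   F   F   F   F
  1   T   F   F   F   F   F   T   F   F   F   F   F
  2   T   F   T   F   F   F   T   F   T   F   F   F
  3   T   F   T   F   F   T   T   T   T   F   F   T
  4   T   T   T   T   F   T   T   T   T   T   F   T
  5   T   T   T   T   F   T   T   T   T   T   T   T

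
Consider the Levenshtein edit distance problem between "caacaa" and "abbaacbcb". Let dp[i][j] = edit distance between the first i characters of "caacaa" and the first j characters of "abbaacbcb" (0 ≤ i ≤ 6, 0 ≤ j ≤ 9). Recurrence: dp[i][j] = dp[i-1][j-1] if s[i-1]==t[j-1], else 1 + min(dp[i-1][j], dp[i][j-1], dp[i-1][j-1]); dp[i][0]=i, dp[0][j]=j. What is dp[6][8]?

   ''  a  b  b  a  a  c  b  c  b
''  0  1  2  3  4  5  6  7  8  9
 c  1  1  2  3  4  5  5  6  7  8
 a  2  1  2  3  3  4  5  6  7  8
 a  3  2  2  3  3  3  4  5  6  7
 c  4  3  3  3  4  4  3  4  5  6
 a  5  4  4  4  3  4  4  4  5  6
 a  6  5  5  5  4  3  4  5  5  6

5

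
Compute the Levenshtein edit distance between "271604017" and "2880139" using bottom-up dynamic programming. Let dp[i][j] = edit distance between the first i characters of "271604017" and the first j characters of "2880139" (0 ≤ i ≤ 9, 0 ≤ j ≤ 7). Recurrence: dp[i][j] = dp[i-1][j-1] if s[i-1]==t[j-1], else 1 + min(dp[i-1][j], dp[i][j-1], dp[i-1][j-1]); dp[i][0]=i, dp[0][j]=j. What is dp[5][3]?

   ''  2  8  8  0  1  3  9
''  0  1  2  3  4  5  6  7
 2  1  0  1  2  3  4  5  6
 7  2  1  1  2  3  4  5  6
 1  3  2  2  2  3  3  4  5
 6  4  3  3  3  3  4  4  5
 0  5  4  4  4  3  4  5  5
 4  6  5  5  5  4  4  5  6
 0  7  6  6  6  5  5  5  6
 1  8  7  7  7  6  5  6  6
 7  9  8  8  8  7  6  6  7

4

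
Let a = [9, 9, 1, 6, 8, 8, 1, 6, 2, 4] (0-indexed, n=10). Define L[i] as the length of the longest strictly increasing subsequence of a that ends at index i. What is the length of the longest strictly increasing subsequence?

3

   i    0    1    2    3    4    5    6    7    8    9
a[i]    9    9    1    6    8    8    1    6    2    4
L[i]    1    1    1    2    3    3    1    2    2    3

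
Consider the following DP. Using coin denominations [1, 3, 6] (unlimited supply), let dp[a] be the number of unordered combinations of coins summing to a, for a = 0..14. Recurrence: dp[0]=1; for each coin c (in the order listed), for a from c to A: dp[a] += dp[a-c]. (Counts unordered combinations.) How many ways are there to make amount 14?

9

after  coin     0     1     2     3     4     5     6     7     8     9    10    11    12    13    14
          1     1     1     1     1     1     1     1     1     1     1     1     1     1     1     1
          3     1     1     1     2     2     2     3     3     3     4     4     4     5     5     5
          6     1     1     1     2     2     2     4     4     4     6     6     6     9     9     9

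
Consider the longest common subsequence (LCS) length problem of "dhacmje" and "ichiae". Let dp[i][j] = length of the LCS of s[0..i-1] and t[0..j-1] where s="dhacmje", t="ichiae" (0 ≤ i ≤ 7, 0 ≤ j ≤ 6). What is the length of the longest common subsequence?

3

   ''  i  c  h  i  a  e
''  0  0  0  0  0  0  0
 d  0  0  0  0  0  0  0
 h  0  0  0  1  1  1  1
 a  0  0  0  1  1  2  2
 c  0  0  1  1  1  2  2
 m  0  0  1  1  1  2  2
 j  0  0  1  1  1  2  2
 e  0  0  1  1  1  2  3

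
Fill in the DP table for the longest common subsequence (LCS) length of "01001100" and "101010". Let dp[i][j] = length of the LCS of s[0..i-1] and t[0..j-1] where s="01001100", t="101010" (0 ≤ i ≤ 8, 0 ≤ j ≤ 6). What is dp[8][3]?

   ''  1  0  1  0  1  0
''  0  0  0  0  0  0  0
 0  0  0  1  1  1  1  1
 1  0  1  1  2  2  2  2
 0  0  1  2  2  3  3  3
 0  0  1  2  2  3  3  4
 1  0  1  2  3  3  4  4
 1  0  1  2  3  3  4  4
 0  0  1  2  3  4  4  5
 0  0  1  2  3  4  4  5

3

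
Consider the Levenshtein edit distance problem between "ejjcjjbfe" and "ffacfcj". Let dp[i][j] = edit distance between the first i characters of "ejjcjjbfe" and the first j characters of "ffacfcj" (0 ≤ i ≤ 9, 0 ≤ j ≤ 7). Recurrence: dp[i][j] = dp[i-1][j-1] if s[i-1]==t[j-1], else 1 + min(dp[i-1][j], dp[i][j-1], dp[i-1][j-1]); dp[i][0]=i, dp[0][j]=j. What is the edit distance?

   ''  f  f  a  c  f  c  j
''  0  1  2  3  4  5  6  7
 e  1  1  2  3  4  5  6  7
 j  2  2  2  3  4  5  6  6
 j  3  3  3  3  4  5  6  6
 c  4  4  4  4  3  4  5  6
 j  5  5  5  5  4  4  5  5
 j  6  6  6  6  5  5  5  5
 b  7  7  7  7  6  6  6  6
 f  8  7  7  8  7  6  7  7
 e  9  8  8  8  8  7  7  8

8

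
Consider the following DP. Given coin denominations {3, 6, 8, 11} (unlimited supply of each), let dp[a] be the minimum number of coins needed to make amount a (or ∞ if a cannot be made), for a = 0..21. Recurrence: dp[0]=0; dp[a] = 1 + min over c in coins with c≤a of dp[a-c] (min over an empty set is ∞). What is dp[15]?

3

 a  0  1  2  3  4  5  6  7  8  9 10 11 12 13 14 15 16 17 18 19 20 21
dp  0  -  -  1  -  -  1  -  1  2  -  1  2  -  2  3  2  2  3  2  3  4
(- denotes ∞ / unreachable)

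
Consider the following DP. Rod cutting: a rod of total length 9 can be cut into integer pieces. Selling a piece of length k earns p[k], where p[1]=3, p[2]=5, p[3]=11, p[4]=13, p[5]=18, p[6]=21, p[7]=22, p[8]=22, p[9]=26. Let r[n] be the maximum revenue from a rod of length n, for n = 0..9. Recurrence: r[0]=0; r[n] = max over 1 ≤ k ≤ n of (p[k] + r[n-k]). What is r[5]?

   n    0    1    2    3    4    5    6    7    8    9
r[n]    0    3    6   11   14   18   22   25   29   33

18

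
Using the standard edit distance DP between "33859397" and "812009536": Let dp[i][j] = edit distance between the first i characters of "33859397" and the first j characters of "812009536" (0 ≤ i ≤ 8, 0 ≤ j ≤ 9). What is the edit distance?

8

   ''  8  1  2  0  0  9  5  3  6
''  0  1  2  3  4  5  6  7  8  9
 3  1  1  2  3  4  5  6  7  7  8
 3  2  2  2  3  4  5  6  7  7  8
 8  3  2  3  3  4  5  6  7  8  8
 5  4  3  3  4  4  5  6  6  7  8
 9  5  4  4  4  5  5  5  6  7  8
 3  6  5  5  5  5  6  6  6  6  7
 9  7  6  6  6  6  6  6  7  7  7
 7  8  7  7  7  7  7  7  7  8  8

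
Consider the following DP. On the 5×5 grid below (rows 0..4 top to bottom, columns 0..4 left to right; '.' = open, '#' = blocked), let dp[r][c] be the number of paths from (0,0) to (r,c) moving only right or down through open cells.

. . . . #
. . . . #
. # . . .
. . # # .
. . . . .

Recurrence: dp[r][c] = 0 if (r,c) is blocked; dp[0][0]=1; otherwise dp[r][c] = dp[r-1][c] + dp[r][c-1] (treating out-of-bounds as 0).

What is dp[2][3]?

r\c   0   1   2   3   4
  0   1   1   1   1   0
  1   1   2   3   4   0
  2   1   0   3   7   7
  3   1   1   0   0   7
  4   1   2   2   2   9

7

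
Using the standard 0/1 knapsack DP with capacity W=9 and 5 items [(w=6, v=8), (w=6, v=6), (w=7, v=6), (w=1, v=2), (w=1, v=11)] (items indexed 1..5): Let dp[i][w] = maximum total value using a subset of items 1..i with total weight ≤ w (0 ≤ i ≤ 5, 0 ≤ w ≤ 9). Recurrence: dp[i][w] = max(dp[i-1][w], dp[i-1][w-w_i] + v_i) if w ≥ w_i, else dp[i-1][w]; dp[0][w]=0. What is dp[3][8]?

i\w   0   1   2   3   4   5   6   7   8   9
  0   0   0   0   0   0   0   0   0   0   0
  1   0   0   0   0   0   0   8   8   8   8
  2   0   0   0   0   0   0   8   8   8   8
  3   0   0   0   0   0   0   8   8   8   8
  4   0   2   2   2   2   2   8  10  10  10
  5   0  11  13  13  13  13  13  19  21  21

8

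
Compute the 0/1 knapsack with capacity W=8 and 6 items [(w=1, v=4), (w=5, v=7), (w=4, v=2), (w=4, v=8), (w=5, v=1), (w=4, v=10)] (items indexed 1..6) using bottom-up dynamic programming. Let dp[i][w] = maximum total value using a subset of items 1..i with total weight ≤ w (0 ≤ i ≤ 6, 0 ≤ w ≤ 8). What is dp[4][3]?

i\w   0   1   2   3   4   5   6   7   8
  0   0   0   0   0   0   0   0   0   0
  1   0   4   4   4   4   4   4   4   4
  2   0   4   4   4   4   7  11  11  11
  3   0   4   4   4   4   7  11  11  11
  4   0   4   4   4   8  12  12  12  12
  5   0   4   4   4   8  12  12  12  12
  6   0   4   4   4  10  14  14  14  18

4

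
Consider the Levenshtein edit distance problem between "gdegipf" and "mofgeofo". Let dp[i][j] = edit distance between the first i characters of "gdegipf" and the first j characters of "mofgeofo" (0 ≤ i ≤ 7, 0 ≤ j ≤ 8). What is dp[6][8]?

7

   ''  m  o  f  g  e  o  f  o
''  0  1  2  3  4  5  6  7  8
 g  1  1  2  3  3  4  5  6  7
 d  2  2  2  3  4  4  5  6  7
 e  3  3  3  3  4  4  5  6  7
 g  4  4  4  4  3  4  5  6  7
 i  5  5  5  5  4  4  5  6  7
 p  6  6  6  6  5  5  5  6  7
 f  7  7  7  6  6  6  6  5  6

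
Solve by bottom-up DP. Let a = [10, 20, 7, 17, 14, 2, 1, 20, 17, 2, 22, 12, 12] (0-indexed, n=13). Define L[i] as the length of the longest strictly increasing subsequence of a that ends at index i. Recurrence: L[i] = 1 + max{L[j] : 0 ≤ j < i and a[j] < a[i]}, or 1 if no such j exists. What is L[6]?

1

   i    0    1    2    3    4    5    6    7    8    9   10   11   12
a[i]   10   20    7   17   14    2    1   20   17    2   22   12   12
L[i]    1    2    1    2    2    1    1    3    3    2    4    3    3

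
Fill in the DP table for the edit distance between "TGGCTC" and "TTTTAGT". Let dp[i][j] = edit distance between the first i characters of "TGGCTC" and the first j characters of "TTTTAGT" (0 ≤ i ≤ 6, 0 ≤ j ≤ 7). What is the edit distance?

6

   ''  T  T  T  T  A  G  T
''  0  1  2  3  4  5  6  7
 T  1  0  1  2  3  4  5  6
 G  2  1  1  2  3  4  4  5
 G  3  2  2  2  3  4  4  5
 C  4  3  3  3  3  4  5  5
 T  5  4  3  3  3  4  5  5
 C  6  5  4  4  4  4  5  6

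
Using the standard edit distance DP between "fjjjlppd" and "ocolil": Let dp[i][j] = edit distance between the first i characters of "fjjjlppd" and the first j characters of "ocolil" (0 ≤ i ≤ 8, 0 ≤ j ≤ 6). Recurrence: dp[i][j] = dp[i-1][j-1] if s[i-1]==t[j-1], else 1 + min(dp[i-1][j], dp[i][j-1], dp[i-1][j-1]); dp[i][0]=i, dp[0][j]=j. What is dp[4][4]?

   ''  o  c  o  l  i  l
''  0  1  2  3  4  5  6
 f  1  1  2  3  4  5  6
 j  2  2  2  3  4  5  6
 j  3  3  3  3  4  5  6
 j  4  4  4  4  4  5  6
 l  5  5  5  5  4  5  5
 p  6  6  6  6  5  5  6
 p  7  7  7  7  6  6  6
 d  8  8  8  8  7  7  7

4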